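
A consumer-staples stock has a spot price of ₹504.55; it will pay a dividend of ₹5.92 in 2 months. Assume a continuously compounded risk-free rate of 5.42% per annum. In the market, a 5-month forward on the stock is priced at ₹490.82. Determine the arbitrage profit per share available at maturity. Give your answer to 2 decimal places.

₹19.25 per share

PV(dividends) I = 5.92·e^(−0.0542·2/12) = 5.8668
Fair forward F* = (S − I)·e^(rT) = (504.55 − 5.8668)·e^0.022583 = 498.6832 × 1.022840 = 510.0731
Market ₹490.82 < fair 510.0731: forward underpriced → reverse cash-and-carry (short the stock, invest proceeds at r, pay the dividends, go long the forward).
Profit at T = |F_mkt − F*| = |490.82 − 510.0731| = ₹19.25 per share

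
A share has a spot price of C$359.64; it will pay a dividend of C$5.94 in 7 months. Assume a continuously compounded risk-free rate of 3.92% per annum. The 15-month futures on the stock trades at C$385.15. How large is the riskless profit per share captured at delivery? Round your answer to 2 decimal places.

C$13.55 per share

PV(dividends) I = 5.94·e^(−0.0392·7/12) = 5.8057
Fair futures F* = (S − I)·e^(rT) = (359.64 − 5.8057)·e^0.049000 = 353.8343 × 1.050220 = 371.6039
Market C$385.15 > fair 371.6039: forward overpriced → cash-and-carry (borrow at r, buy the stock and collect the dividends, short the forward).
Profit at T = |F_mkt − F*| = |385.15 − 371.6039| = C$13.55 per share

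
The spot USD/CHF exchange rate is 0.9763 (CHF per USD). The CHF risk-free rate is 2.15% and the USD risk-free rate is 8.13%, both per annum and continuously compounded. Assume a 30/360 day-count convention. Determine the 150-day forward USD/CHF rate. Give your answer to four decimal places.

0.9523

F = S·e^((r_CHF − r_USD)T) = 0.9763 · e^((0.0215 − 0.0813) × 150/360)
= 0.9763 · e^-0.024917 = 0.9763 × 0.975391
F = 0.9523 CHF per USD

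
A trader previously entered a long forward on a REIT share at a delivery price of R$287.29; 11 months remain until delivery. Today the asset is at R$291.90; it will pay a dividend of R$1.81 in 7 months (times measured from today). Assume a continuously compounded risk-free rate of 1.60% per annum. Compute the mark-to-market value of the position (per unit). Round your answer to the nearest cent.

PV(remaining dividends) I = 1.81·e^(−0.0160·7/12) = 1.7932
Current forward F = (S − I)·e^(rT) = (291.90 − 1.7932)·e^(0.0160·11/12) = 290.1068 × 1.014775 = 294.3931
Value (long) = (F − K)·e^(−rT) = (294.3931 − 287.29) × 0.985440 = 6.9997
Value = R$7.00

R$7.00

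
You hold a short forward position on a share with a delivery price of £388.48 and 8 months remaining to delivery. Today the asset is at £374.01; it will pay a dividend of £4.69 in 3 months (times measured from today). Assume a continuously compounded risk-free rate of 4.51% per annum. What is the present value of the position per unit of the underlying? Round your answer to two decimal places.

PV(remaining dividends) I = 4.69·e^(−0.0451·3/12) = 4.6374
Current forward F = (S − I)·e^(rT) = (374.01 − 4.6374)·e^(0.0451·8/12) = 369.3726 × 1.030523 = 380.6470
Value (long) = (F − K)·e^(−rT) = (380.6470 − 388.48) × 0.970381 = -7.6010
Short position value = −(long value) = £7.60

£7.60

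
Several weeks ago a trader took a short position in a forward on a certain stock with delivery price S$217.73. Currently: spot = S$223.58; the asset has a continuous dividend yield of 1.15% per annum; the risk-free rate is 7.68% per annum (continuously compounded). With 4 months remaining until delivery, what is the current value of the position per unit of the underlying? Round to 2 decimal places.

-S$10.50

Current fair forward for the remaining 4 months: F = S·e^((r − q)·T), (r − q) = 0.0768 − 0.0115 = 0.0653
F = 223.58 · e^(0.0653 × 4/12) = 223.58 × 1.022005 = 228.4999
Value of long forward = (F − K)·e^(−rT) = (228.4999 − 217.73) · e^(−0.0768·4/12)
= 10.7699 × 0.974725 = 10.50
Short position value = −(long value) = -S$10.50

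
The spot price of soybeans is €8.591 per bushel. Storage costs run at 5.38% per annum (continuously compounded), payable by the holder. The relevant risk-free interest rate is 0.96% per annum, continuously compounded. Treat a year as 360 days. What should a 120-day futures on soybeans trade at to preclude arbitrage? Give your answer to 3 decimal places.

€8.774 per bushel

Net carry = r + u − y = 0.0096 + 0.0538 − 0.0000 = 0.0634
F = S·e^((r+u−y)T) = 8.591 · e^(0.0634 × 120/360) = 8.591 · e^0.021133
= 8.591 × 1.021358 = €8.774 per bushel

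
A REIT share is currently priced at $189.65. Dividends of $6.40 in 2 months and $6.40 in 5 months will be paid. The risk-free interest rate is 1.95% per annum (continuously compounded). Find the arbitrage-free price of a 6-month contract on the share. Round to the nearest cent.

PV(dividends) I = 6.40·e^(−0.0195·2/12) + 6.40·e^(−0.0195·5/12)
I = 6.3792 + 6.3482 = 12.7274
F = (S − I)·e^(rT) = (189.65 − 12.7274) · e^(0.0195·6/12)
= 176.9226 · e^0.009750 = 176.9226 × 1.009798 = $178.66

$178.66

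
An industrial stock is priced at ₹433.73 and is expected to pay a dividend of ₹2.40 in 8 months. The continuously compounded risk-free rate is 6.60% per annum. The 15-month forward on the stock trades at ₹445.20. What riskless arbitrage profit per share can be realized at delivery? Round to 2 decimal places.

PV(dividends) I = 2.40·e^(−0.0660·8/12) = 2.2967
Fair forward F* = (S − I)·e^(rT) = (433.73 − 2.2967)·e^0.082500 = 431.4333 × 1.085999 = 468.5361
Market ₹445.20 < fair 468.5361: forward underpriced → reverse cash-and-carry (short the stock, invest proceeds at r, pay the dividends, go long the forward).
Profit at T = |F_mkt − F*| = |445.20 − 468.5361| = ₹23.34 per share

₹23.34 per share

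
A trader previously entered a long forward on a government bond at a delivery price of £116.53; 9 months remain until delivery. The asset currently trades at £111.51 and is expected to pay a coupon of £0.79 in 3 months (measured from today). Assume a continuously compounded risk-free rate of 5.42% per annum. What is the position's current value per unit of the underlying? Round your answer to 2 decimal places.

-£1.16

PV(remaining coupons) I = 0.79·e^(−0.0542·3/12) = 0.7794
Current forward F = (S − I)·e^(rT) = (111.51 − 0.7794)·e^(0.0542·9/12) = 110.7306 × 1.041488 = 115.3246
Value (long) = (F − K)·e^(−rT) = (115.3246 − 116.53) × 0.960165 = -1.1574
Value = -£1.16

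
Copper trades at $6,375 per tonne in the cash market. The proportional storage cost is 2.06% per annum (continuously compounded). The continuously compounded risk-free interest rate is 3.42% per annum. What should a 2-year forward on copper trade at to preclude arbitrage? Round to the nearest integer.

Net carry = r + u − y = 0.0342 + 0.0206 − 0.0000 = 0.0548
F = S·e^((r+u−y)T) = 6375 · e^(0.0548 × 2) = 6375 · e^0.109600
= 6375 × 1.115832 = $7,113 per tonne

$7,113 per tonne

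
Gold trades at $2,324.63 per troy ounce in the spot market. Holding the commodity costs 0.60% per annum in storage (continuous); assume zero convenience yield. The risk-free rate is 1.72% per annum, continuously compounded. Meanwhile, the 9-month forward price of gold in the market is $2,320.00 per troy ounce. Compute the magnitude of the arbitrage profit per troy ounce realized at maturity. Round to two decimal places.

$45.43 per troy ounce

Fair forward: F* = S·e^(carry·T), with carry = (r + u) = 0.0172 + 0.0060 = 0.0232
F* = 2324.63 · e^(0.0232 × 9/12) = 2324.63 · e^0.01740000 = 2324.63 × 1.01755226 = $2365.4325
Market $2320.00 < fair $2365.4325: forward underpriced → reverse cash-and-carry (short spot, go long the forward).
At maturity, profit = |F_mkt − F*| = |2320.00 − 2365.4325| = $45.43 per troy ounce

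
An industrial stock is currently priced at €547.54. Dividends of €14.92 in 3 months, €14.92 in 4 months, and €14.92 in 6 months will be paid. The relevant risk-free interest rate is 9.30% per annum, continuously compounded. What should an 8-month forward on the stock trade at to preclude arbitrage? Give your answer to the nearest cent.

€536.51

PV(dividends) I = 14.92·e^(−0.0930·3/12) + 14.92·e^(−0.0930·4/12) + 14.92·e^(−0.0930·6/12)
I = 14.5771 + 14.4646 + 14.2421 = 43.2838
F = (S − I)·e^(rT) = (547.54 − 43.2838) · e^(0.0930·8/12)
= 504.2562 · e^0.062000 = 504.2562 × 1.063962 = €536.51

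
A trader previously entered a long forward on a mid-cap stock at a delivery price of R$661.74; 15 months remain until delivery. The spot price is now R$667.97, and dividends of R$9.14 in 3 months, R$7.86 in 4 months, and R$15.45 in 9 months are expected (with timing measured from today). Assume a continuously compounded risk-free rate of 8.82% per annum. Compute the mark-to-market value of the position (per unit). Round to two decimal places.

PV(remaining dividends) I = 9.14·e^(−0.0882·3/12) + 7.86·e^(−0.0882·4/12) + 15.45·e^(−0.0882·9/12) = 31.0340
Current forward F = (S − I)·e^(rT) = (667.97 − 31.0340)·e^(0.0882·15/12) = 636.9360 × 1.116557 = 711.1753
Value (long) = (F − K)·e^(−rT) = (711.1753 − 661.74) × 0.895610 = 44.2747
Value = R$44.27

R$44.27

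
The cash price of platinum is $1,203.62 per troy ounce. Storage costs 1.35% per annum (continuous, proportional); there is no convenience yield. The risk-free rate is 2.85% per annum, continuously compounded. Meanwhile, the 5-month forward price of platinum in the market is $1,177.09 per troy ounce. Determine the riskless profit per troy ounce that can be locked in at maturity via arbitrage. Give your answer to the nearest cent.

$47.78 per troy ounce

Fair forward: F* = S·e^(carry·T), with carry = (r + u) = 0.0285 + 0.0135 = 0.0420
F* = 1203.62 · e^(0.0420 × 5/12) = 1203.62 · e^0.01750000 = 1203.62 × 1.01765402 = $1224.8687
Market $1177.09 < fair $1224.8687: forward underpriced → reverse cash-and-carry (short spot, go long the forward).
At maturity, profit = |F_mkt − F*| = |1177.09 − 1224.8687| = $47.78 per troy ounce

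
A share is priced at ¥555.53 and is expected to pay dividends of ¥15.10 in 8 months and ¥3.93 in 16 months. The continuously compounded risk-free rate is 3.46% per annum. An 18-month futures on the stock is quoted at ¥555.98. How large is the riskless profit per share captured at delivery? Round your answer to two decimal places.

¥9.65 per share

PV(dividends) I = 15.10·e^(−0.0346·8/12) + 3.93·e^(−0.0346·16/12) = 18.5085
Fair futures F* = (S − I)·e^(rT) = (555.53 − 18.5085)·e^0.051900 = 537.0215 × 1.053270 = 565.6286
Market ¥555.98 < fair 565.6286: forward underpriced → reverse cash-and-carry (short the stock, invest proceeds at r, pay the dividends, go long the forward).
Profit at T = |F_mkt − F*| = |555.98 − 565.6286| = ¥9.65 per share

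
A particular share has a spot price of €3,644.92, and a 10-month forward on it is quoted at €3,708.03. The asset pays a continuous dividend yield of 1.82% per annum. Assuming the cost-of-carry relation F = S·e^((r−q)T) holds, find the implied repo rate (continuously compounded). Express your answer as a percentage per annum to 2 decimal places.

From F = S·e^((r−q)T): (r − q) = ln(F/S)/T
ln(3708.03/3644.92) = ln(1.017315) = 0.017167
(r − q) = 0.017167 / (10/12) = 0.020600
r = ln(F/S)/T + q = 0.020600 + 0.0182 = 0.038800
r = 3.88%

3.88%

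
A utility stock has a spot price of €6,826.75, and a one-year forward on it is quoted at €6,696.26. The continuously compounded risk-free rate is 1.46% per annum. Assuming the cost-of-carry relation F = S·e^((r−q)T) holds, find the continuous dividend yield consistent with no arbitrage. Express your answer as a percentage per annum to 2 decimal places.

3.39%

From F = S·e^((r−q)T): (r − q) = ln(F/S)/T
ln(6696.26/6826.75) = ln(0.980885) = -0.019300
(r − q) = -0.019300 / (12/12) = -0.019300
q = r − ln(F/S)/T = 0.0146 + 0.019300 = 0.033900
q = 3.39%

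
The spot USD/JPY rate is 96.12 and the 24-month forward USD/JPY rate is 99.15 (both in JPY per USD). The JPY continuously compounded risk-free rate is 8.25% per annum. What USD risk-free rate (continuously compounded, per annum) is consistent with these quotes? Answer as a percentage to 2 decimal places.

6.70%

F = S·e^((r_JPY − r_USD)T) ⇒ r_USD = r_JPY − ln(F/S)/T
ln(99.15/96.12) = 0.031036; /(24/12) = 0.015518
r_USD = 0.0825 − 0.015518 = 0.066982
r_USD = 6.70%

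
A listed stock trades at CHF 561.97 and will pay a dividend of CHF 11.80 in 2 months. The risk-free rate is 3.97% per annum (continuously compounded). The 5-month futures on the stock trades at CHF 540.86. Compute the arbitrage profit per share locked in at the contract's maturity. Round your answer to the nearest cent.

PV(dividends) I = 11.80·e^(−0.0397·2/12) = 11.7222
Fair futures F* = (S − I)·e^(rT) = (561.97 − 11.7222)·e^0.016542 = 550.2478 × 1.016680 = 559.4259
Market CHF 540.86 < fair 559.4259: forward underpriced → reverse cash-and-carry (short the stock, invest proceeds at r, pay the dividends, go long the forward).
Profit at T = |F_mkt − F*| = |540.86 − 559.4259| = CHF 18.57 per share

CHF 18.57 per share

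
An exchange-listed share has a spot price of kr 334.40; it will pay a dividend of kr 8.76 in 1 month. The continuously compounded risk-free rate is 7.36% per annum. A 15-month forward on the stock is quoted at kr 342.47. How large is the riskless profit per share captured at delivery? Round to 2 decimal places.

kr 14.61 per share

PV(dividends) I = 8.76·e^(−0.0736·1/12) = 8.7064
Fair forward F* = (S − I)·e^(rT) = (334.40 − 8.7064)·e^0.092000 = 325.6936 × 1.096365 = 357.0791
Market kr 342.47 < fair 357.0791: forward underpriced → reverse cash-and-carry (short the stock, invest proceeds at r, pay the dividends, go long the forward).
Profit at T = |F_mkt − F*| = |342.47 − 357.0791| = kr 14.61 per share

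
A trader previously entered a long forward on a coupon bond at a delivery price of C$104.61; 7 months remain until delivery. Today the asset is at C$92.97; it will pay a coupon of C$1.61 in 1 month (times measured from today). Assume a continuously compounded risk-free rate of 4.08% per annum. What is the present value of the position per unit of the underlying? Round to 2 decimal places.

PV(remaining coupons) I = 1.61·e^(−0.0408·1/12) = 1.6045
Current forward F = (S − I)·e^(rT) = (92.97 − 1.6045)·e^(0.0408·7/12) = 91.3655 × 1.024085 = 93.5660
Value (long) = (F − K)·e^(−rT) = (93.5660 − 104.61) × 0.976481 = -10.7843
Value = -C$10.78

-C$10.78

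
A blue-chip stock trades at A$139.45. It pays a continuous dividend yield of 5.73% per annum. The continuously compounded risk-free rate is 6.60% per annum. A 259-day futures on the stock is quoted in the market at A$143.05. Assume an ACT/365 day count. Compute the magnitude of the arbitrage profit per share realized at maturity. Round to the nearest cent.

A$2.74 per share

Fair futures: F* = S·e^(carry·T), with carry = (r − q) = 0.0660 − 0.0573 = 0.0087
F* = 139.45 · e^(0.0087 × 259/365) = 139.45 · e^0.006173 = 139.45 × 1.006192 = A$140.3135
Market A$143.05 > fair A$140.3135: forward overpriced → cash-and-carry (buy spot, short the forward).
At maturity, profit = |F_mkt − F*| = |143.05 − 140.3135| = A$2.74 per share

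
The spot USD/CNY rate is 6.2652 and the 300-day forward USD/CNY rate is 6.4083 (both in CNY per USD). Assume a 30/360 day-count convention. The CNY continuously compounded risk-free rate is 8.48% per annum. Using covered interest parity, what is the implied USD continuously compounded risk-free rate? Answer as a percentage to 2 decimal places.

F = S·e^((r_CNY − r_USD)T) ⇒ r_USD = r_CNY − ln(F/S)/T
ln(6.4083/6.2652) = 0.022584; /(300/360) = 0.027101
r_USD = 0.0848 − 0.027101 = 0.057699
r_USD = 5.77%

5.77%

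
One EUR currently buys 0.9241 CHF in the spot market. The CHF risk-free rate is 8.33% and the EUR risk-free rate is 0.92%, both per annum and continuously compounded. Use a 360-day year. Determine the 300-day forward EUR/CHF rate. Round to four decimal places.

F = S·e^((r_CHF − r_EUR)T) = 0.9241 · e^((0.0833 − 0.0092) × 300/360)
= 0.9241 · e^0.061750 = 0.9241 × 1.063696
F = 0.9830 CHF per EUR

0.9830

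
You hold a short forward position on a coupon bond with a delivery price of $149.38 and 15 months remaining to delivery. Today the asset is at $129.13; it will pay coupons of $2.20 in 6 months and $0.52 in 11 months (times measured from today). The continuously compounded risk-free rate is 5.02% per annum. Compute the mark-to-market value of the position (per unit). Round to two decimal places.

PV(remaining coupons) I = 2.20·e^(−0.0502·6/12) + 0.52·e^(−0.0502·11/12) = 2.6421
Current forward F = (S − I)·e^(rT) = (129.13 − 2.6421)·e^(0.0502·15/12) = 126.4879 × 1.064761 = 134.6794
Value (long) = (F − K)·e^(−rT) = (134.6794 − 149.38) × 0.939178 = -13.8065
Short position value = −(long value) = $13.81

$13.81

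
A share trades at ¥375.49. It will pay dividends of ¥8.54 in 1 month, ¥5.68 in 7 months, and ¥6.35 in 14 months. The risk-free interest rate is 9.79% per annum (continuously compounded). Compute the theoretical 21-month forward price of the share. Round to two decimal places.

¥422.52

PV(dividends) I = 8.54·e^(−0.0979·1/12) + 5.68·e^(−0.0979·7/12) + 6.35·e^(−0.0979·14/12)
I = 8.4706 + 5.3647 + 5.6646 = 19.4999
F = (S − I)·e^(rT) = (375.49 − 19.4999) · e^(0.0979·21/12)
= 355.9901 · e^0.171325 = 355.9901 × 1.186876 = ¥422.52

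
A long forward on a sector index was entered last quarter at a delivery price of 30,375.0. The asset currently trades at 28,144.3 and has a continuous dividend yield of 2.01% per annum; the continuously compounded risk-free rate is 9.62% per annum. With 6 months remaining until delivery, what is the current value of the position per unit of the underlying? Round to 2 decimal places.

-1085.68

Current fair forward for the remaining 6 months: F = S·e^((r − q)·T), (r − q) = 0.0962 − 0.0201 = 0.0761
F = 28144.3 · e^(0.0761 × 6/12) = 28144.3 × 1.03878317 = 29235.8252
Value of long forward = (F − K)·e^(−rT) = (29235.8252 − 30375.0) · e^(−0.0962·6/12)
= -1139.1748 × 0.95303848 = -1085.68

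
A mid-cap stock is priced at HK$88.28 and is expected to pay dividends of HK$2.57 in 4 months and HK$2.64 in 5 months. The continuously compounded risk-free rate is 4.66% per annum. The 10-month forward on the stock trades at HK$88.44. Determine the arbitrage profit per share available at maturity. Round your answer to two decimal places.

HK$1.99 per share

PV(dividends) I = 2.57·e^(−0.0466·4/12) + 2.64·e^(−0.0466·5/12) = 5.1196
Fair forward F* = (S − I)·e^(rT) = (88.28 − 5.1196)·e^0.038833 = 83.1604 × 1.039597 = 86.4533
Market HK$88.44 > fair 86.4533: forward overpriced → cash-and-carry (borrow at r, buy the stock and collect the dividends, short the forward).
Profit at T = |F_mkt − F*| = |88.44 − 86.4533| = HK$1.99 per share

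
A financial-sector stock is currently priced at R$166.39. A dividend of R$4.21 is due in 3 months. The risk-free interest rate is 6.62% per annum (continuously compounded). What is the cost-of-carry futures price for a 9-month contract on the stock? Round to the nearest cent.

R$170.51

PV(dividends) I = 4.21·e^(−0.0662·3/12)
I = 4.1409
F = (S − I)·e^(rT) = (166.39 − 4.1409) · e^(0.0662·9/12)
= 162.2491 · e^0.049650 = 162.2491 × 1.050903 = R$170.51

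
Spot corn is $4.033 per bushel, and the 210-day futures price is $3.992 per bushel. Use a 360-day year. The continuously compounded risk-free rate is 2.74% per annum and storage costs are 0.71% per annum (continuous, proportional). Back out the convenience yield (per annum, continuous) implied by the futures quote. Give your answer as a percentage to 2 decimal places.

F = S·e^((r+u−y)T) ⇒ (r+u−y) = ln(F/S)/T
ln(3.992/4.033) = -0.010218; /T ⇒ -0.017517
y = r + u − ln(F/S)/T = 0.0274 + 0.0071 + 0.017517 = 0.052017
y = 5.20%

5.20%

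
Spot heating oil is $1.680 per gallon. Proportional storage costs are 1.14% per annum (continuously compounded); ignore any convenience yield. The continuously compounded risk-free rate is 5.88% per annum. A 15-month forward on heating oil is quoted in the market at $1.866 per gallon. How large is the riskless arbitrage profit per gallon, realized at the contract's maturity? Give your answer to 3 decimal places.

$0.032 per gallon

Fair forward: F* = S·e^(carry·T), with carry = (r + u) = 0.0588 + 0.0114 = 0.0702
F* = 1.680 · e^(0.0702 × 15/12) = 1.680 · e^0.087750 = 1.680 × 1.091715 = $1.8341
Market $1.866 > fair $1.8341: forward overpriced → cash-and-carry (buy spot, short the forward).
At maturity, profit = |F_mkt − F*| = |1.866 − 1.8341| = $0.032 per gallon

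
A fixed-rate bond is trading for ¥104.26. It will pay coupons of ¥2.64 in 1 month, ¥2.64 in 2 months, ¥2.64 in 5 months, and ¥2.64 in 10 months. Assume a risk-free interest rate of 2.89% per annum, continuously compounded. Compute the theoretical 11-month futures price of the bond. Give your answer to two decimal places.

¥96.33

PV(coupons) I = 2.64·e^(−0.0289·1/12) + 2.64·e^(−0.0289·2/12) + 2.64·e^(−0.0289·5/12) + 2.64·e^(−0.0289·10/12)
I = 2.6336 + 2.6273 + 2.6084 + 2.5772 = 10.4465
F = (S − I)·e^(rT) = (104.26 − 10.4465) · e^(0.0289·11/12)
= 93.8135 · e^0.026492 = 93.8135 × 1.026846 = ¥96.33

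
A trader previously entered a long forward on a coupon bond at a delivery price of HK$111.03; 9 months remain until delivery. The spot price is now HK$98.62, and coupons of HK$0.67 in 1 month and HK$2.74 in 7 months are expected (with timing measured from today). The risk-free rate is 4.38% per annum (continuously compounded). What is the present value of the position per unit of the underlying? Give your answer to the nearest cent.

PV(remaining coupons) I = 0.67·e^(−0.0438·1/12) + 2.74·e^(−0.0438·7/12) = 3.3384
Current forward F = (S − I)·e^(rT) = (98.62 − 3.3384)·e^(0.0438·9/12) = 95.2816 × 1.033396 = 98.4636
Value (long) = (F − K)·e^(−rT) = (98.4636 − 111.03) × 0.967684 = -12.1603
Value = -HK$12.16

-HK$12.16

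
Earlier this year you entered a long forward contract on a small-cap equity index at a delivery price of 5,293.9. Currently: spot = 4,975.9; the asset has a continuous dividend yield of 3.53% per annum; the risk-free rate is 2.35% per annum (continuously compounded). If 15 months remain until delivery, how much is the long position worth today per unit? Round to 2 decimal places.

-379.54

Current fair forward for the remaining 15 months: F = S·e^((r − q)·T), (r − q) = 0.0235 − 0.0353 = -0.0118
F = 4975.9 · e^(-0.0118 × 15/12) = 4975.9 × 0.98535825 = 4903.0441
Value of long forward = (F − K)·e^(−rT) = (4903.0441 − 5293.9) · e^(−0.0235·15/12)
= -390.8559 × 0.97105225 = -379.54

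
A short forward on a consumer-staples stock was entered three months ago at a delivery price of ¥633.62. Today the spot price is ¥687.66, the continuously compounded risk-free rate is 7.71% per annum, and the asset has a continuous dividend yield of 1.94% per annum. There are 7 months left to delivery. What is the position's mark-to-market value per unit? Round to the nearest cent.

Current fair forward for the remaining 7 months: F = S·e^((r − q)·T), (r − q) = 0.0771 − 0.0194 = 0.0577
F = 687.66 · e^(0.0577 × 7/12) = 687.66 × 1.034231 = 711.1993
Value of long forward = (F − K)·e^(−rT) = (711.1993 − 633.62) · e^(−0.0771·7/12)
= 77.5793 × 0.956021 = 74.17
Short position value = −(long value) = -¥74.17

-¥74.17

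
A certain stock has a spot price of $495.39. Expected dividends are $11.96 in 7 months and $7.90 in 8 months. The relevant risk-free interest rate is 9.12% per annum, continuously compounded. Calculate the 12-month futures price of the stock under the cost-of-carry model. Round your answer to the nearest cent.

PV(dividends) I = 11.96·e^(−0.0912·7/12) + 7.90·e^(−0.0912·8/12)
I = 11.3404 + 7.4340 = 18.7744
F = (S − I)·e^(rT) = (495.39 − 18.7744) · e^(0.0912·12/12)
= 476.6156 · e^0.091200 = 476.6156 × 1.095488 = $522.13

$522.13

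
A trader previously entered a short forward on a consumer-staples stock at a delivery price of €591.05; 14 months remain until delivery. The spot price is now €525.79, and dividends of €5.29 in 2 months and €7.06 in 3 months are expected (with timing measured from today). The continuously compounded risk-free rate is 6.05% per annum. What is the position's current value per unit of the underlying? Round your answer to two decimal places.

PV(remaining dividends) I = 5.29·e^(−0.0605·2/12) + 7.06·e^(−0.0605·3/12) = 12.1909
Current forward F = (S − I)·e^(rT) = (525.79 − 12.1909)·e^(0.0605·14/12) = 513.5991 × 1.073134 = 551.1607
Value (long) = (F − K)·e^(−rT) = (551.1607 − 591.05) × 0.931850 = -37.1708
Short position value = −(long value) = €37.17

€37.17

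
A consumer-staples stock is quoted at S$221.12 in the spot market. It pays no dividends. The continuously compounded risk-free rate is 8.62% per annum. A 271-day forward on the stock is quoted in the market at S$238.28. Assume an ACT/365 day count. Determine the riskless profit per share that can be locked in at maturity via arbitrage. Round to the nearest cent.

Fair forward: F* = S·e^(carry·T), with carry = r = 0.0862
F* = 221.12 · e^(0.0862 × 271/365) = 221.12 · e^0.064001 = 221.12 × 1.066093 = S$235.7345
Market S$238.28 > fair S$235.7345: forward overpriced → cash-and-carry (buy spot, short the forward).
At maturity, profit = |F_mkt − F*| = |238.28 − 235.7345| = S$2.55 per share

S$2.55 per share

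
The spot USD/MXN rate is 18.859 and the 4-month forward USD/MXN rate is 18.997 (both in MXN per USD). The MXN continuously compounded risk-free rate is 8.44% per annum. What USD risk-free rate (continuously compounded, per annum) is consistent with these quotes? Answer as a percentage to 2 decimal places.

F = S·e^((r_MXN − r_USD)T) ⇒ r_USD = r_MXN − ln(F/S)/T
ln(18.997/18.859) = 0.007291; /(4/12) = 0.021873
r_USD = 0.0844 − 0.021873 = 0.062527
r_USD = 6.25%

6.25%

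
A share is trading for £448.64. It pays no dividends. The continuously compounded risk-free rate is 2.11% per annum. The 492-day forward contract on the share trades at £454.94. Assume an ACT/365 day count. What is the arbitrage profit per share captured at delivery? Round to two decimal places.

Fair forward: F* = S·e^(carry·T), with carry = r = 0.0211
F* = 448.64 · e^(0.0211 × 492/365) = 448.64 · e^0.028442 = 448.64 × 1.028850 = £461.5833
Market £454.94 < fair £461.5833: forward underpriced → reverse cash-and-carry (short spot, go long the forward).
At maturity, profit = |F_mkt − F*| = |454.94 − 461.5833| = £6.64 per share

£6.64 per share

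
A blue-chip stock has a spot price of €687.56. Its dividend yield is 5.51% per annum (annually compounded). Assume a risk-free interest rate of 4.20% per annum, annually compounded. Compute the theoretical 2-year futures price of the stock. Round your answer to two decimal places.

€670.59

F = S · (1+r)^T / (1+q)^T
= 687.56 × 1.085764 / 1.113236 = 687.56 × 0.975322
F = €670.59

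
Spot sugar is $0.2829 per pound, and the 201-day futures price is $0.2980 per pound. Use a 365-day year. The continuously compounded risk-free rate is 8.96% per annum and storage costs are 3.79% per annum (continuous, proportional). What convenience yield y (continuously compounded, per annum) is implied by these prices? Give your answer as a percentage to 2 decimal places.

3.31%

F = S·e^((r+u−y)T) ⇒ (r+u−y) = ln(F/S)/T
ln(0.2980/0.2829) = 0.052000; /T ⇒ 0.094428
y = r + u − ln(F/S)/T = 0.0896 + 0.0379 − 0.094428 = 0.033072
y = 3.31%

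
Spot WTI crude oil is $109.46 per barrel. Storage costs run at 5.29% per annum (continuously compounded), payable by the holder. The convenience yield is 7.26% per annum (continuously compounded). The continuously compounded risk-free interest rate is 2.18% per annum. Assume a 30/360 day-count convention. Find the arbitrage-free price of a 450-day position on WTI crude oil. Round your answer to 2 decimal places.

$109.75 per barrel

Net carry = r + u − y = 0.0218 + 0.0529 − 0.0726 = 0.0021
F = S·e^((r+u−y)T) = 109.46 · e^(0.0021 × 450/360) = 109.46 · e^0.002625
= 109.46 × 1.002628 = $109.75 per barrel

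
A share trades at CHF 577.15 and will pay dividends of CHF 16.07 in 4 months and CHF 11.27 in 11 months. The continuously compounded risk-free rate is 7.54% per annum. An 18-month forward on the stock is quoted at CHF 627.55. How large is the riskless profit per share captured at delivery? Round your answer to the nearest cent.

CHF 10.61 per share

PV(dividends) I = 16.07·e^(−0.0754·4/12) + 11.27·e^(−0.0754·11/12) = 26.1885
Fair forward F* = (S − I)·e^(rT) = (577.15 − 26.1885)·e^0.113100 = 550.9615 × 1.119744 = 616.9358
Market CHF 627.55 > fair 616.9358: forward overpriced → cash-and-carry (borrow at r, buy the stock and collect the dividends, short the forward).
Profit at T = |F_mkt − F*| = |627.55 − 616.9358| = CHF 10.61 per share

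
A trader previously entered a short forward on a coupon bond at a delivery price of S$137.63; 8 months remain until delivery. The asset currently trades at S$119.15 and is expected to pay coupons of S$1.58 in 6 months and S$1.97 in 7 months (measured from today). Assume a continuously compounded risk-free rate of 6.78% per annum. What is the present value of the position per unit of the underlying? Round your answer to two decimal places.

S$15.82

PV(remaining coupons) I = 1.58·e^(−0.0678·6/12) + 1.97·e^(−0.0678·7/12) = 3.4209
Current forward F = (S − I)·e^(rT) = (119.15 − 3.4209)·e^(0.0678·8/12) = 115.7291 × 1.046237 = 121.0801
Value (long) = (F − K)·e^(−rT) = (121.0801 − 137.63) × 0.955806 = -15.8185
Short position value = −(long value) = S$15.82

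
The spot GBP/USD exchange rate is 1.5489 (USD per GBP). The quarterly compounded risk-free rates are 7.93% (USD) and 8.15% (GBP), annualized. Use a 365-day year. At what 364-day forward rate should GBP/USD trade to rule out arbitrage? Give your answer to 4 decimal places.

By covered interest parity, F = S · (1+r_USD/4)^(4T) / (1+r_GBP/4)^(4T)
= 1.5489 × 1.081457 / 1.083785 = 1.5489 × 0.997852
F = 1.5456 USD per GBP

1.5456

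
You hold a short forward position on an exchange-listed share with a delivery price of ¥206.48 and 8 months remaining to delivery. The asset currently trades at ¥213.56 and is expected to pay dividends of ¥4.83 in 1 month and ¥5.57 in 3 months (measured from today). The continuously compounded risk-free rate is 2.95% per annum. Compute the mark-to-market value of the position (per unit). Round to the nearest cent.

-¥0.75

PV(remaining dividends) I = 4.83·e^(−0.0295·1/12) + 5.57·e^(−0.0295·3/12) = 10.3472
Current forward F = (S − I)·e^(rT) = (213.56 − 10.3472)·e^(0.0295·8/12) = 203.2128 × 1.019861 = 207.2488
Value (long) = (F − K)·e^(−rT) = (207.2488 − 206.48) × 0.980525 = 0.7538
Short position value = −(long value) = -¥0.75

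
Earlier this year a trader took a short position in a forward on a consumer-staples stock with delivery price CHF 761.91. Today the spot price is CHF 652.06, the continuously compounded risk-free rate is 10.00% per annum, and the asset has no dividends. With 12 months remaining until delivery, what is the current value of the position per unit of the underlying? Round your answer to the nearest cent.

Current fair forward for the remaining 12 months: F = S·e^(r·T), r = 0.1000
F = 652.06 · e^(0.1000 × 12/12) = 652.06 × 1.105171 = 720.6378
Value of long forward = (F − K)·e^(−rT) = (720.6378 − 761.91) · e^(−0.1000·12/12)
= -41.2722 × 0.904837 = -37.34
Short position value = −(long value) = CHF 37.34

CHF 37.34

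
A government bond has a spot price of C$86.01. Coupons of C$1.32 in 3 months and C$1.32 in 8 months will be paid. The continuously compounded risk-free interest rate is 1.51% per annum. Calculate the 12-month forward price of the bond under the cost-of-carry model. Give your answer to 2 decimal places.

PV(coupons) I = 1.32·e^(−0.0151·3/12) + 1.32·e^(−0.0151·8/12)
I = 1.3150 + 1.3068 = 2.6218
F = (S − I)·e^(rT) = (86.01 − 2.6218) · e^(0.0151·12/12)
= 83.3882 · e^0.015100 = 83.3882 × 1.015215 = C$84.66

C$84.66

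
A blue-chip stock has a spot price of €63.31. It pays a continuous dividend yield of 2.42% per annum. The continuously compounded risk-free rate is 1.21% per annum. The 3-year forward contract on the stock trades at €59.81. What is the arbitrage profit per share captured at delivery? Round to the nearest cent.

€1.24 per share

Fair forward: F* = S·e^(carry·T), with carry = (r − q) = 0.0121 − 0.0242 = -0.0121
F* = 63.31 · e^(-0.0121 × 3) = 63.31 · e^-0.036300 = 63.31 × 0.964351 = €61.0531
Market €59.81 < fair €61.0531: forward underpriced → reverse cash-and-carry (short spot, go long the forward).
At maturity, profit = |F_mkt − F*| = |59.81 − 61.0531| = €1.24 per share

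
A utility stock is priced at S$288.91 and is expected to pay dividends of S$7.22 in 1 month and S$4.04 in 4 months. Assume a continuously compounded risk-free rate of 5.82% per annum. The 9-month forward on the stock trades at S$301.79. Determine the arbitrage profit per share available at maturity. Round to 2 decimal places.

PV(dividends) I = 7.22·e^(−0.0582·1/12) + 4.04·e^(−0.0582·4/12) = 11.1474
Fair forward F* = (S − I)·e^(rT) = (288.91 − 11.1474)·e^0.043650 = 277.7626 × 1.044617 = 290.1555
Market S$301.79 > fair 290.1555: forward overpriced → cash-and-carry (borrow at r, buy the stock and collect the dividends, short the forward).
Profit at T = |F_mkt − F*| = |301.79 − 290.1555| = S$11.63 per share

S$11.63 per share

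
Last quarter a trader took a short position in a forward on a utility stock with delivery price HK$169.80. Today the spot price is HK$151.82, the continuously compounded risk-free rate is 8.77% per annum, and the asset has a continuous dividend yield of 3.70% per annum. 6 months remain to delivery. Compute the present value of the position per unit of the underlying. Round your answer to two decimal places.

HK$13.48

Current fair forward for the remaining 6 months: F = S·e^((r − q)·T), (r − q) = 0.0877 − 0.0370 = 0.0507
F = 151.82 · e^(0.0507 × 6/12) = 151.82 × 1.025674 = 155.7178
Value of long forward = (F − K)·e^(−rT) = (155.7178 − 169.80) · e^(−0.0877·6/12)
= -14.0822 × 0.957098 = -13.48
Short position value = −(long value) = HK$13.48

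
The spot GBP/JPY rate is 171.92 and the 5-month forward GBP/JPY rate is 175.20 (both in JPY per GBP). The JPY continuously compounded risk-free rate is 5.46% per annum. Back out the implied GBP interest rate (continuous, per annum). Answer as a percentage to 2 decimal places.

F = S·e^((r_JPY − r_GBP)T) ⇒ r_GBP = r_JPY − ln(F/S)/T
ln(175.20/171.92) = 0.018899; /(5/12) = 0.045358
r_GBP = 0.0546 − 0.045358 = 0.009242
r_GBP = 0.92%

0.92%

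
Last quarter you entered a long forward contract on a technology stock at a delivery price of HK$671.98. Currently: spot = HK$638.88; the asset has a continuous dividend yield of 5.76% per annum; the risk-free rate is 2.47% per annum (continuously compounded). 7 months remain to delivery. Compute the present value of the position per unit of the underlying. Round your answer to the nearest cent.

Current fair forward for the remaining 7 months: F = S·e^((r − q)·T), (r − q) = 0.0247 − 0.0576 = -0.0329
F = 638.88 · e^(-0.0329 × 7/12) = 638.88 × 0.980991 = 626.7355
Value of long forward = (F − K)·e^(−rT) = (626.7355 − 671.98) · e^(−0.0247·7/12)
= -45.2445 × 0.985695 = -44.60

-HK$44.60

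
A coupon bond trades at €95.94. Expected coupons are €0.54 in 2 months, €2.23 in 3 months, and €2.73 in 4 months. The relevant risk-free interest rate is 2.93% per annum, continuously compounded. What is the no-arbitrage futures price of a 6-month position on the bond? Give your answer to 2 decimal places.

€91.82

PV(coupons) I = 0.54·e^(−0.0293·2/12) + 2.23·e^(−0.0293·3/12) + 2.73·e^(−0.0293·4/12)
I = 0.5374 + 2.2137 + 2.7035 = 5.4546
F = (S − I)·e^(rT) = (95.94 − 5.4546) · e^(0.0293·6/12)
= 90.4854 · e^0.014650 = 90.4854 × 1.014758 = €91.82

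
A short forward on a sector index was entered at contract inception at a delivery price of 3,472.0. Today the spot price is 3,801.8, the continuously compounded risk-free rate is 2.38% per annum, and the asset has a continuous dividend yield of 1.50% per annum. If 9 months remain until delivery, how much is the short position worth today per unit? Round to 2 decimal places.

Current fair forward for the remaining 9 months: F = S·e^((r − q)·T), (r − q) = 0.0238 − 0.0150 = 0.0088
F = 3801.8 · e^(0.0088 × 9/12) = 3801.8 × 1.00662183 = 3826.9749
Value of long forward = (F − K)·e^(−rT) = (3826.9749 − 3472.0) · e^(−0.0238·9/12)
= 354.9749 × 0.98230837 = 348.69
Short position value = −(long value) = -348.69

-348.69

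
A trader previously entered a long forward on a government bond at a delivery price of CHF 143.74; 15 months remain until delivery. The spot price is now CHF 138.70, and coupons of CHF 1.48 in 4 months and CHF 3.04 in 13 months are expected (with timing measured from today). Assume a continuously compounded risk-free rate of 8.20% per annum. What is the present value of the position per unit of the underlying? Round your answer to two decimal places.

CHF 4.74

PV(remaining coupons) I = 1.48·e^(−0.0820·4/12) + 3.04·e^(−0.0820·13/12) = 4.2217
Current forward F = (S − I)·e^(rT) = (138.70 − 4.2217)·e^(0.0820·15/12) = 134.4783 × 1.107937 = 148.9935
Value (long) = (F − K)·e^(−rT) = (148.9935 − 143.74) × 0.902578 = 4.7417
Value = CHF 4.74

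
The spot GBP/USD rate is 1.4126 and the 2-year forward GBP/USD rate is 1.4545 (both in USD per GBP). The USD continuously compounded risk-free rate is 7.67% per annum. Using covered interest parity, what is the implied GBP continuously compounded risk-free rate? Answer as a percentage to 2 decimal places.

F = S·e^((r_USD − r_GBP)T) ⇒ r_GBP = r_USD − ln(F/S)/T
ln(1.4545/1.4126) = 0.029230; /(2) = 0.014615
r_GBP = 0.0767 − 0.014615 = 0.062085
r_GBP = 6.21%

6.21%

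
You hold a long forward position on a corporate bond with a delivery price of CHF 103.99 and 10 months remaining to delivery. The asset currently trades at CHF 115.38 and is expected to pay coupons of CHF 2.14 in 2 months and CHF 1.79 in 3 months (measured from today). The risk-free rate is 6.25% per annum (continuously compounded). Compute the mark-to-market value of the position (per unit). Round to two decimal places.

PV(remaining coupons) I = 2.14·e^(−0.0625·2/12) + 1.79·e^(−0.0625·3/12) = 3.8801
Current forward F = (S − I)·e^(rT) = (115.38 − 3.8801)·e^(0.0625·10/12) = 111.4999 × 1.053464 = 117.4611
Value (long) = (F − K)·e^(−rT) = (117.4611 − 103.99) × 0.949250 = 12.7874
Value = CHF 12.79

CHF 12.79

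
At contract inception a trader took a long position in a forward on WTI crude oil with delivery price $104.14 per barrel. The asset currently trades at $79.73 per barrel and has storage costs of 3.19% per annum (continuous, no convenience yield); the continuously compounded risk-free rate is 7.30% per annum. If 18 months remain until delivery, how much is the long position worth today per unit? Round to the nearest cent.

-$9.70 per barrel

Current fair forward for the remaining 18 months: F = S·e^((r + u)·T), (r + u) = 0.0730 + 0.0319 = 0.1049
F = 79.73 · e^(0.1049 × 18/12) = 79.73 × 1.170405 = 93.3164
Value of long forward = (F − K)·e^(−rT) = (93.3164 − 104.14) · e^(−0.0730·18/12)
= -10.8236 × 0.896282 = -9.70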